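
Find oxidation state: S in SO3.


x + 3(-2) = 0, so x = +6
Oxidation number: +6

+6


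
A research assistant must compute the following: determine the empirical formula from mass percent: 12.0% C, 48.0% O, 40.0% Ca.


Assume 100 g sample. Moles of each element:
  C: 12.0/12.01 = 0.999 mol
  O: 48.0/16.0 = 3.0 mol
  Ca: 40.0/40.08 = 0.998 mol
Divide by smallest (0.998):
  C: 0.999/0.998 = 1.0
  O: 3.0/0.998 = 3.01
  Ca: 0.998/0.998 = 1.0
Empirical formula: CaCO3

CaCO3


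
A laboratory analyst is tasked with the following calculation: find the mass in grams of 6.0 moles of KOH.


M(KOH) = 56.11 g/mol
mass = n × M = 6.0 × 56.11 = 336.66 g

336.66 g


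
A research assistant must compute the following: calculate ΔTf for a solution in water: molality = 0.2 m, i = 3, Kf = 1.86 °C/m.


ΔTf = Kf × m × i
= 1.86 × 0.2 × 3
= 1.116 °C

1.116 °C


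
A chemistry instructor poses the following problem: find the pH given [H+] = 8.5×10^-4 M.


pH = -log10([H+]) = -log10(8.5×10^-4)
= 4 - log10(8.5)
= 4 - 0.93
= 3.07

3.07


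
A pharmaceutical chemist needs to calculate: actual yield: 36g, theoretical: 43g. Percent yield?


% yield = actual/theoretical × 100
= 36/43 × 100
= 83.72%

83.72%


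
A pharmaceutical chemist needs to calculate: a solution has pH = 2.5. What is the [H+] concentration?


[H+] = 10^(-pH) = 10^(-2.5)
= 3.16×10^-3 M

3.16×10^-3 M


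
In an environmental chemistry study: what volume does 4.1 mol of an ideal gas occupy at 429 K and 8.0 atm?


PV = nRT  (R = 0.08206 L·atm/(mol·K))
V = nRT/P = 4.1×0.08206×429/8.0
= 18.042 L

18.042 L


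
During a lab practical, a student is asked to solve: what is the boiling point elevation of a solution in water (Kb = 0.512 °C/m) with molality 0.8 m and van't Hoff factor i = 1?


ΔTb = Kb × m × i
= 0.512 × 0.8 × 1
= 0.4096 °C

0.4096 °C


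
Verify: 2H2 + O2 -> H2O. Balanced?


Equation: 2H2 + O2 -> H2O
Check atoms: H: 4≠2, O: 2≠1
Not balanced

No, not balanced


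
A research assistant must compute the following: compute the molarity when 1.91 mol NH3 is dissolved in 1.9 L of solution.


M = n/V = 1.91/1.9 = 1.005 mol/L

1.005 M


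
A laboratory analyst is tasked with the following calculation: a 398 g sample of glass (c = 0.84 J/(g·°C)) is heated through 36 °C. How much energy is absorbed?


q = mcΔT = 398 × 0.84 × 36
= 12035.52 J

12035.52 J


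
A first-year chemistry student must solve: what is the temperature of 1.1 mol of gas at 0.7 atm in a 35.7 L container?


PV = nRT  (R = 0.08206 L·atm/(mol·K))
T = PV/(nR) = 0.7×35.7/(1.1×0.08206)
= 24.99/0.090266
= 276.85 K

276.85 K


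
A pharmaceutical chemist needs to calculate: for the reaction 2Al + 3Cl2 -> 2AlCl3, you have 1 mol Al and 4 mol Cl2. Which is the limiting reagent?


Mole ratio available / coefficient:
  Al: 1/2 = 0.500
  Cl2: 4/3 = 1.333
Smaller ratio is limiting.

Al


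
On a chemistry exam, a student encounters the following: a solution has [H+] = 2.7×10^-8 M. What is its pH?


pH = -log10([H+]) = -log10(2.7×10^-8)
= 8 - log10(2.7)
= 8 - 0.43
= 7.57

7.57


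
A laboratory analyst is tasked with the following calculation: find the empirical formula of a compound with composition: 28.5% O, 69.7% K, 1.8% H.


Assume 100 g sample. Moles of each element:
  O: 28.5/16.0 = 1.781 mol
  K: 69.7/39.1 = 1.783 mol
  H: 1.8/1.008 = 1.786 mol
Divide by smallest (1.781):
  O: 1.781/1.781 = 1.0
  K: 1.783/1.781 = 1.0
  H: 1.786/1.781 = 1.0
Empirical formula: KOH

KOH


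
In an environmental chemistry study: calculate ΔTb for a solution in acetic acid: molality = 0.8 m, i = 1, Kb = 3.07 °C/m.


ΔTb = Kb × m × i
= 3.07 × 0.8 × 1
= 2.456 °C

2.456 °C


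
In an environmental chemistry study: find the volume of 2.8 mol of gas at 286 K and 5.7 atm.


PV = nRT  (R = 0.08206 L·atm/(mol·K))
V = nRT/P = 2.8×0.08206×286/5.7
= 11.529 L

11.529 L


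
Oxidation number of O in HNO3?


O is usually -2
Oxidation number: -2

-2


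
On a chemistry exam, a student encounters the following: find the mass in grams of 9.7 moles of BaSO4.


M(BaSO4) = 233.4 g/mol
mass = n × M = 9.7 × 233.4 = 2263.98 g

2263.98 g


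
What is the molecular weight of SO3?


M(SO3) = 1×32.07 + 3×16.0
= 32.07 + 48.0
= 80.07 g/mol

80.07 g/mol


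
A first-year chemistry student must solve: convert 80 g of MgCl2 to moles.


M(MgCl2) = 95.21 g/mol
n = mass/M = 80/95.21 = 0.8402 mol

0.8402 mol


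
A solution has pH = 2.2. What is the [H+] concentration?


[H+] = 10^(-pH) = 10^(-2.2)
= 6.31×10^-3 M

6.31×10^-3 M


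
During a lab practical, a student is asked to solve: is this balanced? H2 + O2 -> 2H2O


Equation: H2 + O2 -> 2H2O
Check atoms: H: 2≠4, O: 2=2
Not balanced

No, not balanced


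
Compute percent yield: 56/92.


% yield = actual/theoretical × 100
= 56/92 × 100
= 60.87%

60.87%


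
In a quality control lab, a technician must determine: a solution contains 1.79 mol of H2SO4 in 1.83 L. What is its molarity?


M = n/V = 1.79/1.83 = 0.978 mol/L

0.978 M


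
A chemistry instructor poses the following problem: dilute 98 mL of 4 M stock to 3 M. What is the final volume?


C1V1 = C2V2
4 × 98 = 3 × V2
V2 = 392/3 = 130.67 mL

130.67 mL


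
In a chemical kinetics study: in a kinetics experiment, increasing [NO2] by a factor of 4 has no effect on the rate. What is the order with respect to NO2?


rate ∝ [NO2]^n
rate ∝ [NO2]^0
Order in NO2: 0

0


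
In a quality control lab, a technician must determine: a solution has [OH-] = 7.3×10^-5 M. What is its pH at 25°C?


pOH = -log10([OH-]) = -log10(7.3×10^-5)
= 5 - log10(7.3) = 4.14
pH = 14 - pOH = 14 - 4.14 = 9.86

9.86


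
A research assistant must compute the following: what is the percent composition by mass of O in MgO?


M(MgO) = 1×24.31 + 1×16.0 = 40.31 g/mol
Mass of O = 1 × 16.0 = 16.00 g/mol
% O = 16.00/40.31 × 100 = 39.69%

39.69%


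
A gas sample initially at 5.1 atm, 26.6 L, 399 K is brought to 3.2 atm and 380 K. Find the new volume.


P1V1/T1 = P2V2/T2
V2 = P1V1T2/(T1P2)
= 5.1×26.6×380/(399×3.2)
= 40.375 L

40.375 L


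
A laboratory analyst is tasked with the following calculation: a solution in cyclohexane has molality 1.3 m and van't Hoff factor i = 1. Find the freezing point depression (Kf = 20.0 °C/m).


ΔTf = Kf × m × i
= 20.0 × 1.3 × 1
= 26.0 °C

26.0 °C


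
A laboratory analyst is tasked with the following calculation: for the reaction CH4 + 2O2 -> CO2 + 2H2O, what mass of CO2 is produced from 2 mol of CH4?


Mole ratio CO2:CH4 = 1:1
n(CO2) = 2 × 1/1 = 2.000 mol
mass = 2.000 × 44.01 = 88.02 g

88.02 g


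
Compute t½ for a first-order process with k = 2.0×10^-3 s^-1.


t½ = ln2/k = 0.693147/(2.0×10^-3 s^-1)
= 346.6 s

346.6 s


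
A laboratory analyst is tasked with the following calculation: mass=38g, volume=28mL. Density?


ρ = mass/volume
= 38/28
= 1.357 g/mL

1.357 g/mL


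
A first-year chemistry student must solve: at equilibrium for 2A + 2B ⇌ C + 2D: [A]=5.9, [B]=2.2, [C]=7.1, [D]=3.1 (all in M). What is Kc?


Kc = [C][D]^2/([A]^2[B]^2)
= (7.1^1 × 3.1^2)/(5.9^2 × 2.2^2)
= 68.231/168.4804
= 0.4050

0.4050


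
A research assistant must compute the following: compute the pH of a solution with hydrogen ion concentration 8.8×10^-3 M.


pH = -log10([H+]) = -log10(8.8×10^-3)
= 3 - log10(8.8)
= 3 - 0.94
= 2.06

2.06


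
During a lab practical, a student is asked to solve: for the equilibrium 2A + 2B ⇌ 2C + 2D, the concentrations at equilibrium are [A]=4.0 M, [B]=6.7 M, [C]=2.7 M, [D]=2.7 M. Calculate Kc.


Kc = [C]^2[D]^2/([A]^2[B]^2)
= (2.7^2 × 2.7^2)/(4.0^2 × 6.7^2)
= 53.1441/718.24
= 0.07399

0.07399


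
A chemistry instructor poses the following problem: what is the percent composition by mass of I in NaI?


M(NaI) = 1×22.99 + 1×126.9 = 149.89 g/mol
Mass of I = 1 × 126.9 = 126.90 g/mol
% I = 126.90/149.89 × 100 = 84.66%

84.66%


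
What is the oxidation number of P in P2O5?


2x + 5(-2) = 0, so x = +5
Oxidation number: +5

+5


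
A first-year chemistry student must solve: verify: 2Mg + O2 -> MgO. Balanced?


Equation: 2Mg + O2 -> MgO
Check atoms: Mg: 2≠1, O: 2≠1
Not balanced

No, not balanced


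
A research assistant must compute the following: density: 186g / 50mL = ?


ρ = mass/volume
= 186/50
= 3.72 g/mL

3.72 g/mL


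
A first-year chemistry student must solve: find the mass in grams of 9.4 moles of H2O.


M(H2O) = 18.02 g/mol
mass = n × M = 9.4 × 18.02 = 169.39 g

169.39 g


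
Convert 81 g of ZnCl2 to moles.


M(ZnCl2) = 136.28 g/mol
n = mass/M = 81/136.28 = 0.5944 mol

0.5944 mol


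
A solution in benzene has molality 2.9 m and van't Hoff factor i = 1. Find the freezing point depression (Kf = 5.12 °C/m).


ΔTf = Kf × m × i
= 5.12 × 2.9 × 1
= 14.848 °C

14.848 °C


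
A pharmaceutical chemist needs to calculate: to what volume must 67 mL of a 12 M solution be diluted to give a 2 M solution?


C1V1 = C2V2
12 × 67 = 2 × V2
V2 = 804/2 = 402.0 mL

402.0 mL


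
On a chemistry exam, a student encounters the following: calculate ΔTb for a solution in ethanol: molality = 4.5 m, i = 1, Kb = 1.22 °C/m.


ΔTb = Kb × m × i
= 1.22 × 4.5 × 1
= 5.49 °C

5.49 °C


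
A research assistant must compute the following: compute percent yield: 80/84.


% yield = actual/theoretical × 100
= 80/84 × 100
= 95.24%

95.24%


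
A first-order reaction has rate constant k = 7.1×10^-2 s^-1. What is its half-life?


t½ = ln2/k = 0.693147/(7.1×10^-2 s^-1)
= 9.763 s

9.763 s


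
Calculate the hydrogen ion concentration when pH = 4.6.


[H+] = 10^(-pH) = 10^(-4.6)
= 2.51×10^-5 M

2.51×10^-5 M


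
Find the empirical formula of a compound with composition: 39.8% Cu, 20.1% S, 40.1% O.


Assume 100 g sample. Moles of each element:
  Cu: 39.8/63.55 = 0.626 mol
  S: 20.1/32.07 = 0.627 mol
  O: 40.1/16.0 = 2.506 mol
Divide by smallest (0.626):
  Cu: 0.626/0.626 = 1.0
  S: 0.627/0.626 = 1.0
  O: 2.506/0.626 = 4.0
Empirical formula: CuSO4

CuSO4


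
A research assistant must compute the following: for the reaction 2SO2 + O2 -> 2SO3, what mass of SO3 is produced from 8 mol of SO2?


Mole ratio SO3:SO2 = 2:2
n(SO3) = 8 × 2/2 = 8.000 mol
mass = 8.000 × 80.07 = 640.56 g

640.56 g


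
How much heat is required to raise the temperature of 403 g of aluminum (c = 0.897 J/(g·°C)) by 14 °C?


q = mcΔT = 403 × 0.897 × 14
= 5060.87 J

5060.87 J


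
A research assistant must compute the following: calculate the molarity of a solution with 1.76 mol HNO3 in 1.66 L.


M = n/V = 1.76/1.66 = 1.060 mol/L

1.060 M


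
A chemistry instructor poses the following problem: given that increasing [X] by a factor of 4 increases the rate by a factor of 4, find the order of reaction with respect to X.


rate ∝ [X]^n
4^n = 4 → n = 1
Order in X: 1

1


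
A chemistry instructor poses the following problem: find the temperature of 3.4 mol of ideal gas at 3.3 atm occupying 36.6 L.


PV = nRT  (R = 0.08206 L·atm/(mol·K))
T = PV/(nR) = 3.3×36.6/(3.4×0.08206)
= 120.78/0.279004
= 432.90 K

432.90 K


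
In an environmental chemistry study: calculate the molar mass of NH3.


M(NH3) = 1×14.01 + 3×1.008
= 14.01 + 3.02
= 17.03 g/mol

17.03 g/mol


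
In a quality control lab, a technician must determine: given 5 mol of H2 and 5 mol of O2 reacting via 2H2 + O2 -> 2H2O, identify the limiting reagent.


Mole ratio available / coefficient:
  H2: 5/2 = 2.500
  O2: 5/1 = 5.000
Smaller ratio is limiting.

H2


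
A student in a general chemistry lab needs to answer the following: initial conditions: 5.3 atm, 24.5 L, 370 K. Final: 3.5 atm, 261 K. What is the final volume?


P1V1/T1 = P2V2/T2
V2 = P1V1T2/(T1P2)
= 5.3×24.5×261/(370×3.5)
= 26.171 L

26.171 L


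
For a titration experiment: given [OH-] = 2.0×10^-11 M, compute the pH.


pOH = -log10([OH-]) = -log10(2.0×10^-11)
= 11 - log10(2.0) = 10.7
pH = 14 - pOH = 14 - 10.7 = 3.3

3.3


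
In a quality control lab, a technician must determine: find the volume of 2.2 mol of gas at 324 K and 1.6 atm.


PV = nRT  (R = 0.08206 L·atm/(mol·K))
V = nRT/P = 2.2×0.08206×324/1.6
= 36.558 L

36.558 L


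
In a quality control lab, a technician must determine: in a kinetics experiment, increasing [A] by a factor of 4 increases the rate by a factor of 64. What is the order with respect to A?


rate ∝ [A]^n
4^n = 64 → n = 3
Order in A: 3

3


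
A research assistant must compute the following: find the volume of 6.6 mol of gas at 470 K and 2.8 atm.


PV = nRT  (R = 0.08206 L·atm/(mol·K))
V = nRT/P = 6.6×0.08206×470/2.8
= 90.911 L

90.911 L


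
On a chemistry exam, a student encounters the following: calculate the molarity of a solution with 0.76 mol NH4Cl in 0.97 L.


M = n/V = 0.76/0.97 = 0.784 mol/L

0.784 M


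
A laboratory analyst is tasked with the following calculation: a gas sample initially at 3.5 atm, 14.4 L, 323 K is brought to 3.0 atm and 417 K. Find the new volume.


P1V1/T1 = P2V2/T2
V2 = P1V1T2/(T1P2)
= 3.5×14.4×417/(323×3.0)
= 21.689 L

21.689 L


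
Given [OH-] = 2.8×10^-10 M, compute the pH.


pOH = -log10([OH-]) = -log10(2.8×10^-10)
= 10 - log10(2.8) = 9.55
pH = 14 - pOH = 14 - 9.55 = 4.45

4.45


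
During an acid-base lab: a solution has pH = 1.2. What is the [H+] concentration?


[H+] = 10^(-pH) = 10^(-1.2)
= 6.31×10^-2 M

6.31×10^-2 M


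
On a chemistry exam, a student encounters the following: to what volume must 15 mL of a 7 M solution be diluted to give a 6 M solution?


C1V1 = C2V2
7 × 15 = 6 × V2
V2 = 105/6 = 17.5 mL

17.5 mL


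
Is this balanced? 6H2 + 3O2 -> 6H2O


Equation: 6H2 + 3O2 -> 6H2O
Check atoms: H: 12=12, O: 6=6
Balanced

Yes, balanced


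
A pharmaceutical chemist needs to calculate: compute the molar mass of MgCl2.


M(MgCl2) = 1×24.31 + 2×35.45
= 24.31 + 70.9
= 95.21 g/mol

95.21 g/mol


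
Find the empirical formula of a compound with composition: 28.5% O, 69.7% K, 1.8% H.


Assume 100 g sample. Moles of each element:
  O: 28.5/16.0 = 1.781 mol
  K: 69.7/39.1 = 1.783 mol
  H: 1.8/1.008 = 1.786 mol
Divide by smallest (1.781):
  O: 1.781/1.781 = 1.0
  K: 1.783/1.781 = 1.0
  H: 1.786/1.781 = 1.0
Empirical formula: KOH

KOH


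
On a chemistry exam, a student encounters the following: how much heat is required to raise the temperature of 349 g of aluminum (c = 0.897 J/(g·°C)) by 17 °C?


q = mcΔT = 349 × 0.897 × 17
= 5321.90 J

5321.90 J


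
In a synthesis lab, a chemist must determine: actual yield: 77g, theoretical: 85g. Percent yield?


% yield = actual/theoretical × 100
= 77/85 × 100
= 90.59%

90.59%


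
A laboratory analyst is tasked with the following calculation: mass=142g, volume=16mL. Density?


ρ = mass/volume
= 142/16
= 8.875 g/mL

8.875 g/mL


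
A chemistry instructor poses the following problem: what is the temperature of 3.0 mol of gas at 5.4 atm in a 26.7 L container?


PV = nRT  (R = 0.08206 L·atm/(mol·K))
T = PV/(nR) = 5.4×26.7/(3.0×0.08206)
= 144.18/0.246180
= 585.67 K

585.67 K


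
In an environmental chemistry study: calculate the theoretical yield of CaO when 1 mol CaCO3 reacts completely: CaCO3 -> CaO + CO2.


Mole ratio CaO:CaCO3 = 1:1
n(CaO) = 1 × 1/1 = 1.000 mol
mass = 1.000 × 56.08 = 56.08 g

56.08 g


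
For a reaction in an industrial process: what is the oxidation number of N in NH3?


x + 3(+1) = 0, so x = -3
Oxidation number: -3

-3


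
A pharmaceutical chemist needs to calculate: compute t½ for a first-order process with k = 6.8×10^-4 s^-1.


t½ = ln2/k = 0.693147/(6.8×10^-4 s^-1)
= 1019 s

1019 s


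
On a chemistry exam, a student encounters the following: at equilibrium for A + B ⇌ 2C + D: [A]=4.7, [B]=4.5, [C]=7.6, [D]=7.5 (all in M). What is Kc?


Kc = [C]^2[D]/([A][B])
= (7.6^2 × 7.5^1)/(4.7^1 × 4.5^1)
= 433.2/21.15
= 20.48

20.48


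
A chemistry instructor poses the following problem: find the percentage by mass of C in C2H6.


M(C2H6) = 2×12.01 + 6×1.008 = 30.068 g/mol
Mass of C = 2 × 12.01 = 24.02 g/mol
% C = 24.02/30.068 × 100 = 79.89%

79.89%


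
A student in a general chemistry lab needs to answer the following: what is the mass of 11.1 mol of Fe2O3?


M(Fe2O3) = 159.7 g/mol
mass = n × M = 11.1 × 159.7 = 1772.67 g

1772.67 g


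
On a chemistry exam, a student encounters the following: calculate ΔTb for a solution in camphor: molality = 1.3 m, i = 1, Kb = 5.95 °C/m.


ΔTb = Kb × m × i
= 5.95 × 1.3 × 1
= 7.735 °C

7.735 °C


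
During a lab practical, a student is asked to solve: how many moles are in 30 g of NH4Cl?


M(NH4Cl) = 53.49 g/mol
n = mass/M = 30/53.49 = 0.5609 mol

0.5609 mol


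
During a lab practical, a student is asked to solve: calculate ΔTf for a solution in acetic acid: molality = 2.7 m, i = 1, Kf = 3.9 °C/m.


ΔTf = Kf × m × i
= 3.9 × 2.7 × 1
= 10.53 °C

10.53 °C


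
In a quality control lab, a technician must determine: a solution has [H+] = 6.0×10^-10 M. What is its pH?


pH = -log10([H+]) = -log10(6.0×10^-10)
= 10 - log10(6.0)
= 10 - 0.78
= 9.22

9.22


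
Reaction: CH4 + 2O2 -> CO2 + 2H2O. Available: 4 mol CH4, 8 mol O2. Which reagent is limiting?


Mole ratio available / coefficient:
  CH4: 4/1 = 4.000
  O2: 8/2 = 4.000
Smaller ratio is limiting.

neither (stoichiometric); CH4 and O2 are fully consumed


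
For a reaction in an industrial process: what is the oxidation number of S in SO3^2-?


x + 3(-2) = -2, so x = +4
Oxidation number: +4

+4


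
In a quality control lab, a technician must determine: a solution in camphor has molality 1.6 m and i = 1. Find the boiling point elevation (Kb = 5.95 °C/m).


ΔTb = Kb × m × i
= 5.95 × 1.6 × 1
= 9.52 °C

9.52 °C


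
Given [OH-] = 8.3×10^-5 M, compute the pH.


pOH = -log10([OH-]) = -log10(8.3×10^-5)
= 5 - log10(8.3) = 4.08
pH = 14 - pOH = 14 - 4.08 = 9.92

9.92


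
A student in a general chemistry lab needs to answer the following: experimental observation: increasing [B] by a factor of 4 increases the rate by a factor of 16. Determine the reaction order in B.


rate ∝ [B]^n
4^n = 16 → n = 2
Order in B: 2

2


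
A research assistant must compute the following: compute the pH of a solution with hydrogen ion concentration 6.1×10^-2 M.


pH = -log10([H+]) = -log10(6.1×10^-2)
= 2 - log10(6.1)
= 2 - 0.79
= 1.21

1.21


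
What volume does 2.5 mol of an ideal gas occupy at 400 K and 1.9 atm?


PV = nRT  (R = 0.08206 L·atm/(mol·K))
V = nRT/P = 2.5×0.08206×400/1.9
= 43.189 L

43.189 L


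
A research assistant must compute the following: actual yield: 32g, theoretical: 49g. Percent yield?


% yield = actual/theoretical × 100
= 32/49 × 100
= 65.31%

65.31%


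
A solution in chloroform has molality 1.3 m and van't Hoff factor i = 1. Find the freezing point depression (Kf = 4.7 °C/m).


ΔTf = Kf × m × i
= 4.7 × 1.3 × 1
= 6.11 °C

6.11 °C


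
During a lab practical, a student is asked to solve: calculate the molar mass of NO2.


M(NO2) = 1×14.01 + 2×16.0
= 14.01 + 32.0
= 46.01 g/mol

46.01 g/mol


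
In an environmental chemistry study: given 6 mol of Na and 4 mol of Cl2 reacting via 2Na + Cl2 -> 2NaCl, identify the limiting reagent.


Mole ratio available / coefficient:
  Na: 6/2 = 3.000
  Cl2: 4/1 = 4.000
Smaller ratio is limiting.

Na


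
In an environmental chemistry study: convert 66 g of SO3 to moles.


M(SO3) = 80.07 g/mol
n = mass/M = 66/80.07 = 0.8243 mol

0.8243 mol


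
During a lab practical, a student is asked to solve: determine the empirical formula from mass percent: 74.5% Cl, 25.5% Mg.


Assume 100 g sample. Moles of each element:
  Cl: 74.5/35.45 = 2.102 mol
  Mg: 25.5/24.31 = 1.049 mol
Divide by smallest (1.049):
  Cl: 2.102/1.049 = 2.0
  Mg: 1.049/1.049 = 1.0
Empirical formula: MgCl2

MgCl2


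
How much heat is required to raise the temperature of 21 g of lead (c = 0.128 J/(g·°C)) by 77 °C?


q = mcΔT = 21 × 0.128 × 77
= 206.98 J

206.98 J


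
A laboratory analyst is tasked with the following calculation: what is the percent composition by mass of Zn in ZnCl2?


M(ZnCl2) = 1×65.38 + 2×35.45 = 136.28 g/mol
Mass of Zn = 1 × 65.38 = 65.38 g/mol
% Zn = 65.38/136.28 × 100 = 47.97%

47.97%


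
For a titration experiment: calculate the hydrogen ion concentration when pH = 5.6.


[H+] = 10^(-pH) = 10^(-5.6)
= 2.51×10^-6 M

2.51×10^-6 M


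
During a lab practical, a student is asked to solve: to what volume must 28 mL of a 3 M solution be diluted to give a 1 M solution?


C1V1 = C2V2
3 × 28 = 1 × V2
V2 = 84/1 = 84.0 mL

84.0 mL


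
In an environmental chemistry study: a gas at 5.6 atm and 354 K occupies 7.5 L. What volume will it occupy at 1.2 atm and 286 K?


P1V1/T1 = P2V2/T2
V2 = P1V1T2/(T1P2)
= 5.6×7.5×286/(354×1.2)
= 28.277 L

28.277 L


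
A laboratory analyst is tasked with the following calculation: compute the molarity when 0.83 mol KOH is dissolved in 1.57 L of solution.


M = n/V = 0.83/1.57 = 0.529 mol/L

0.529 M


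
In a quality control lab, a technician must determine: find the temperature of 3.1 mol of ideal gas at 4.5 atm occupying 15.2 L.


PV = nRT  (R = 0.08206 L·atm/(mol·K))
T = PV/(nR) = 4.5×15.2/(3.1×0.08206)
= 68.40/0.254386
= 268.88 K

268.88 K


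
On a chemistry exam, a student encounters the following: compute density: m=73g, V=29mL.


ρ = mass/volume
= 73/29
= 2.517 g/mL

2.517 g/mL


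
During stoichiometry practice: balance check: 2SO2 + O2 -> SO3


Equation: 2SO2 + O2 -> SO3
Check atoms: O: 6≠3, S: 2≠1
Not balanced

No, not balanced


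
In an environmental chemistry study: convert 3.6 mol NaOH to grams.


M(NaOH) = 40.0 g/mol
mass = n × M = 3.6 × 40.0 = 144.00 g

144.00 g


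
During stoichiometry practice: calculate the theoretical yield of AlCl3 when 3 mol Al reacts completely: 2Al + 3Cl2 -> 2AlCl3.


Mole ratio AlCl3:Al = 2:2
n(AlCl3) = 3 × 2/2 = 3.000 mol
mass = 3.000 × 133.33 = 399.99 g

399.99 g


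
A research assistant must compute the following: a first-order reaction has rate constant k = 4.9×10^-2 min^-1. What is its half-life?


t½ = ln2/k = 0.693147/(4.9×10^-2 min^-1)
= 14.15 min

14.15 min


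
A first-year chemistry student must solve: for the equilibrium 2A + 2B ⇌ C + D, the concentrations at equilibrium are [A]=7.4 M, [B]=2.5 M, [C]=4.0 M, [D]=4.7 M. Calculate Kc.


Kc = [C][D]/([A]^2[B]^2)
= (4.0^1 × 4.7^1)/(7.4^2 × 2.5^2)
= 18.8/342.25
= 0.05493

0.05493


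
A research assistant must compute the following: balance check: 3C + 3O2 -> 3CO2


Equation: 3C + 3O2 -> 3CO2
Check atoms: C: 3=3, O: 6=6
Balanced

Yes, balanced


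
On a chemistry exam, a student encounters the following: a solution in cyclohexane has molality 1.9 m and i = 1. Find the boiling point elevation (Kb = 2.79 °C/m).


ΔTb = Kb × m × i
= 2.79 × 1.9 × 1
= 5.301 °C

5.301 °C


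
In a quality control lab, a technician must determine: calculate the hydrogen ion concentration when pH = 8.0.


[H+] = 10^(-pH) = 10^(-8.0)
= 1.0×10^-8 M

1.0×10^-8 M


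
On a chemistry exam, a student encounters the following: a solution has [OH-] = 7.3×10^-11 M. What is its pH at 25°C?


pOH = -log10([OH-]) = -log10(7.3×10^-11)
= 11 - log10(7.3) = 10.14
pH = 14 - pOH = 14 - 10.14 = 3.86

3.86


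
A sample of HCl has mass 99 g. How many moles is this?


M(HCl) = 36.46 g/mol
n = mass/M = 99/36.46 = 2.7153 mol

2.7153 mol


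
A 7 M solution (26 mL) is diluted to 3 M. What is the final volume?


C1V1 = C2V2
7 × 26 = 3 × V2
V2 = 182/3 = 60.67 mL

60.67 mL


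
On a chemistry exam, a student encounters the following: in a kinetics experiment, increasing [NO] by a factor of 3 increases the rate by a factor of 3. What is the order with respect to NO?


rate ∝ [NO]^n
3^n = 3 → n = 1
Order in NO: 1

1


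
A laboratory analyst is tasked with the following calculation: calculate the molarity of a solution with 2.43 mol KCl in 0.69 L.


M = n/V = 2.43/0.69 = 3.522 mol/L

3.522 M


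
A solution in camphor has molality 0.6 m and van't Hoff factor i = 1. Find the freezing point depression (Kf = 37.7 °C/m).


ΔTf = Kf × m × i
= 37.7 × 0.6 × 1
= 22.62 °C

22.62 °C


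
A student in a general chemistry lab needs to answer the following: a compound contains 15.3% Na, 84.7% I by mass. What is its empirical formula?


Assume 100 g sample. Moles of each element:
  Na: 15.3/22.99 = 0.666 mol
  I: 84.7/126.9 = 0.667 mol
Divide by smallest (0.666):
  Na: 0.666/0.666 = 1.0
  I: 0.667/0.666 = 1.0
Empirical formula: NaI

NaI


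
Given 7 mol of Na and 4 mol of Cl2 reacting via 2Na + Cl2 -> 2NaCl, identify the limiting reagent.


Mole ratio available / coefficient:
  Na: 7/2 = 3.500
  Cl2: 4/1 = 4.000
Smaller ratio is limiting.

Na


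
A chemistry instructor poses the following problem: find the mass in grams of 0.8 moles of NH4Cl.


M(NH4Cl) = 53.49 g/mol
mass = n × M = 0.8 × 53.49 = 42.79 g

42.79 g


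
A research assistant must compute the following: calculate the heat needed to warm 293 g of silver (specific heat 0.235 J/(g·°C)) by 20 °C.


q = mcΔT = 293 × 0.235 × 20
= 1377.10 J

1377.10 J


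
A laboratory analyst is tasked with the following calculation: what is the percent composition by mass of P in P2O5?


M(P2O5) = 2×30.97 + 5×16.0 = 141.94 g/mol
Mass of P = 2 × 30.97 = 61.94 g/mol
% P = 61.94/141.94 × 100 = 43.64%

43.64%


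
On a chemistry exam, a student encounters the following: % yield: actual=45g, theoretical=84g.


% yield = actual/theoretical × 100
= 45/84 × 100
= 53.57%

53.57%


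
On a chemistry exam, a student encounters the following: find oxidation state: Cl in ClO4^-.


x + 4(-2) = -1, so x = +7
Oxidation number: +7

+7


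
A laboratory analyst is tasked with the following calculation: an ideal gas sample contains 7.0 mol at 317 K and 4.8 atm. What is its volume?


PV = nRT  (R = 0.08206 L·atm/(mol·K))
V = nRT/P = 7.0×0.08206×317/4.8
= 37.936 L

37.936 L


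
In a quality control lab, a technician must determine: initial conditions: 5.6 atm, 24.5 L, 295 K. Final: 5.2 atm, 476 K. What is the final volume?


P1V1/T1 = P2V2/T2
V2 = P1V1T2/(T1P2)
= 5.6×24.5×476/(295×5.2)
= 42.573 L

42.573 L


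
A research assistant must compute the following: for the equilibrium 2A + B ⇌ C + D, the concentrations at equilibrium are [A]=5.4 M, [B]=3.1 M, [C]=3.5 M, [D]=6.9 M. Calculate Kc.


Kc = [C][D]/([A]^2[B])
= (3.5^1 × 6.9^1)/(5.4^2 × 3.1^1)
= 24.15/90.396
= 0.2672

0.2672


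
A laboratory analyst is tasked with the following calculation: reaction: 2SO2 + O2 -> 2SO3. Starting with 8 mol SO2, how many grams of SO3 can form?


Mole ratio SO3:SO2 = 2:2
n(SO3) = 8 × 2/2 = 8.000 mol
mass = 8.000 × 80.07 = 640.56 g

640.56 g


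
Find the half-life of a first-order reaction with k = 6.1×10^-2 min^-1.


t½ = ln2/k = 0.693147/(6.1×10^-2 min^-1)
= 11.36 min

11.36 min


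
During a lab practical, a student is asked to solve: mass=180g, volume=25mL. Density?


ρ = mass/volume
= 180/25
= 7.2 g/mL

7.2 g/mL


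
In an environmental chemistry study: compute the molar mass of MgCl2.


M(MgCl2) = 1×24.31 + 2×35.45
= 24.31 + 70.9
= 95.21 g/mol

95.21 g/mol


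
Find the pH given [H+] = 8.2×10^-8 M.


pH = -log10([H+]) = -log10(8.2×10^-8)
= 8 - log10(8.2)
= 8 - 0.91
= 7.09

7.09


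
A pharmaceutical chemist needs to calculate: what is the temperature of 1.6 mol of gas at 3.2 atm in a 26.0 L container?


PV = nRT  (R = 0.08206 L·atm/(mol·K))
T = PV/(nR) = 3.2×26.0/(1.6×0.08206)
= 83.20/0.131296
= 633.68 K

633.68 K


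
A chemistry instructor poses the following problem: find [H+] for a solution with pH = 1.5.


[H+] = 10^(-pH) = 10^(-1.5)
= 3.16×10^-2 M

3.16×10^-2 M


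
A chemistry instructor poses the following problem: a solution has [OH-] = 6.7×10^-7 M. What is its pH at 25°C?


pOH = -log10([OH-]) = -log10(6.7×10^-7)
= 7 - log10(6.7) = 6.17
pH = 14 - pOH = 14 - 6.17 = 7.83

7.83


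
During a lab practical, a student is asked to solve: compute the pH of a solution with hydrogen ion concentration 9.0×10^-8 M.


pH = -log10([H+]) = -log10(9.0×10^-8)
= 8 - log10(9.0)
= 8 - 0.95
= 7.05

7.05


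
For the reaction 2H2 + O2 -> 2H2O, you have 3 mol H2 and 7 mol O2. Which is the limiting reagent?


Mole ratio available / coefficient:
  H2: 3/2 = 1.500
  O2: 7/1 = 7.000
Smaller ratio is limiting.

H2


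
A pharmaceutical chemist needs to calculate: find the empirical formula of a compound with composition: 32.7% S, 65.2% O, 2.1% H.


Assume 100 g sample. Moles of each element:
  S: 32.7/32.07 = 1.02 mol
  O: 65.2/16.0 = 4.075 mol
  H: 2.1/1.008 = 2.083 mol
Divide by smallest (1.02):
  S: 1.02/1.02 = 1.0
  O: 4.075/1.02 = 4.0
  H: 2.083/1.02 = 2.04
Empirical formula: H2SO4

H2SO4


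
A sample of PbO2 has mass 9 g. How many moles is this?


M(PbO2) = 239.2 g/mol
n = mass/M = 9/239.2 = 0.0376 mol

0.0376 mol


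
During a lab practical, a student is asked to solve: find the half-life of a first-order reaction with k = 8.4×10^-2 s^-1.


t½ = ln2/k = 0.693147/(8.4×10^-2 s^-1)
= 8.252 s

8.252 s


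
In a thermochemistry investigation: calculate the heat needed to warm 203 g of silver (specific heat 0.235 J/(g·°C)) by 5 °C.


q = mcΔT = 203 × 0.235 × 5
= 238.53 J

238.53 J


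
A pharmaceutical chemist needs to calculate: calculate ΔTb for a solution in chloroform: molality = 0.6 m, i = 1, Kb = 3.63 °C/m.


ΔTb = Kb × m × i
= 3.63 × 0.6 × 1
= 2.178 °C

2.178 °C


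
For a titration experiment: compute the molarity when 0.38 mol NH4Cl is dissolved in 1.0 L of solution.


M = n/V = 0.38/1.0 = 0.380 mol/L

0.380 M


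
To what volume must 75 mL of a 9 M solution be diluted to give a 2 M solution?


C1V1 = C2V2
9 × 75 = 2 × V2
V2 = 675/2 = 337.5 mL

337.5 mL


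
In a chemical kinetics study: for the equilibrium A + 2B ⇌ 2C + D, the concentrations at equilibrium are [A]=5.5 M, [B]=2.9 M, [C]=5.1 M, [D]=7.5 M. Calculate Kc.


Kc = [C]^2[D]/([A][B]^2)
= (5.1^2 × 7.5^1)/(5.5^1 × 2.9^2)
= 195.075/46.255
= 4.217

4.217


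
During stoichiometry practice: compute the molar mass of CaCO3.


M(CaCO3) = 1×40.08 + 1×12.01 + 3×16.0
= 40.08 + 12.01 + 48.0
= 100.09 g/mol

100.09 g/mol


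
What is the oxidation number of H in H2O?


H is +1 with nonmetals
Oxidation number: +1

+1


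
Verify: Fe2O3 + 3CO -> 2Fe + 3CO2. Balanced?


Equation: Fe2O3 + 3CO -> 2Fe + 3CO2
Check atoms: C: 3=3, Fe: 2=2, O: 6=6
Balanced

Yes, balanced


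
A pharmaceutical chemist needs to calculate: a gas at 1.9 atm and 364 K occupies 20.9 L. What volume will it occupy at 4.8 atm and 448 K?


P1V1/T1 = P2V2/T2
V2 = P1V1T2/(T1P2)
= 1.9×20.9×448/(364×4.8)
= 10.182 L

10.182 L


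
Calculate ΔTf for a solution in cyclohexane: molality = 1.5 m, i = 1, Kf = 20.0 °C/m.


ΔTf = Kf × m × i
= 20.0 × 1.5 × 1
= 30.0 °C

30.0 °C


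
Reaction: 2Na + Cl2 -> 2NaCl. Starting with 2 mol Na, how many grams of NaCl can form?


Mole ratio NaCl:Na = 2:2
n(NaCl) = 2 × 2/2 = 2.000 mol
mass = 2.000 × 58.44 = 116.88 g

116.88 g


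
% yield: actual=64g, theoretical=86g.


% yield = actual/theoretical × 100
= 64/86 × 100
= 74.42%

74.42%


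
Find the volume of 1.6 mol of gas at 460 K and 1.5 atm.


PV = nRT  (R = 0.08206 L·atm/(mol·K))
V = nRT/P = 1.6×0.08206×460/1.5
= 40.264 L

40.264 L


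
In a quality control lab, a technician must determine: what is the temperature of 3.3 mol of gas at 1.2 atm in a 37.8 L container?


PV = nRT  (R = 0.08206 L·atm/(mol·K))
T = PV/(nR) = 1.2×37.8/(3.3×0.08206)
= 45.36/0.270798
= 167.50 K

167.50 K


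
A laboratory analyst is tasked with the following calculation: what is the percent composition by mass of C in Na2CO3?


M(Na2CO3) = 2×22.99 + 1×12.01 + 3×16.0 = 105.99 g/mol
Mass of C = 1 × 12.01 = 12.01 g/mol
% C = 12.01/105.99 × 100 = 11.33%

11.33%


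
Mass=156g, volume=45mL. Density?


ρ = mass/volume
= 156/45
= 3.467 g/mL

3.467 g/mL


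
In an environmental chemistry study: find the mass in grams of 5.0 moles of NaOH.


M(NaOH) = 40.0 g/mol
mass = n × M = 5.0 × 40.0 = 200.00 g

200.00 g


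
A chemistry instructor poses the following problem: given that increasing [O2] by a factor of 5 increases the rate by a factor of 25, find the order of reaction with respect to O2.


rate ∝ [O2]^n
5^n = 25 → n = 2
Order in O2: 2

2


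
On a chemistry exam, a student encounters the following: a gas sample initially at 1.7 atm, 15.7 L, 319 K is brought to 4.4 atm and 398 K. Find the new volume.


P1V1/T1 = P2V2/T2
V2 = P1V1T2/(T1P2)
= 1.7×15.7×398/(319×4.4)
= 7.568 L

7.568 L


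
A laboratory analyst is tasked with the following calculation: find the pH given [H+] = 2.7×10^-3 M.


pH = -log10([H+]) = -log10(2.7×10^-3)
= 3 - log10(2.7)
= 3 - 0.43
= 2.57

2.57


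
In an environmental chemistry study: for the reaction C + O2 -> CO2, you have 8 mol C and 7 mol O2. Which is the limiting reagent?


Mole ratio available / coefficient:
  C: 8/1 = 8.000
  O2: 7/1 = 7.000
Smaller ratio is limiting.

O2


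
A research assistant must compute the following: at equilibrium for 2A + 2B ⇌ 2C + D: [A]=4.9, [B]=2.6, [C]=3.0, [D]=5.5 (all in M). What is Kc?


Kc = [C]^2[D]/([A]^2[B]^2)
= (3.0^2 × 5.5^1)/(4.9^2 × 2.6^2)
= 49.5/162.3076
= 0.3050

0.3050


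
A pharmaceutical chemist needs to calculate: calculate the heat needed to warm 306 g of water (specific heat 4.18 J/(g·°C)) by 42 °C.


q = mcΔT = 306 × 4.18 × 42
= 53721.36 J

53721.36 J


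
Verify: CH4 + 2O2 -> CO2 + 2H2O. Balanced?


Equation: CH4 + 2O2 -> CO2 + 2H2O
Check atoms: C: 1=1, H: 4=4, O: 4=4
Balanced

Yes, balanced


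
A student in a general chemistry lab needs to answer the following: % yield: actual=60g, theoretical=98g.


% yield = actual/theoretical × 100
= 60/98 × 100
= 61.22%

61.22%


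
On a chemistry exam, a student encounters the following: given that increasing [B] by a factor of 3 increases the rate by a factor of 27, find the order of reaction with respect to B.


rate ∝ [B]^n
3^n = 27 → n = 3
Order in B: 3

3


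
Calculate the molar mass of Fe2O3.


M(Fe2O3) = 2×55.85 + 3×16.0
= 111.7 + 48.0
= 159.7 g/mol

159.7 g/mol


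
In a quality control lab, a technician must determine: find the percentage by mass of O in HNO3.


M(HNO3) = 1×1.008 + 1×14.01 + 3×16.0 = 63.018 g/mol
Mass of O = 3 × 16.0 = 48.00 g/mol
% O = 48.00/63.018 × 100 = 76.17%

76.17%


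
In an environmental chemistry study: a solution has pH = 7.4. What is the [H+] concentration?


[H+] = 10^(-pH) = 10^(-7.4)
= 3.98×10^-8 M

3.98×10^-8 M


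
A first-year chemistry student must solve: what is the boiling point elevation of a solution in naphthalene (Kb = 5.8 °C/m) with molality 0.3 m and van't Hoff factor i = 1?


ΔTb = Kb × m × i
= 5.8 × 0.3 × 1
= 1.74 °C

1.74 °C


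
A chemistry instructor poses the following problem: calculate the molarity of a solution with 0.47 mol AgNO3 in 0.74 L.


M = n/V = 0.47/0.74 = 0.635 mol/L

0.635 M


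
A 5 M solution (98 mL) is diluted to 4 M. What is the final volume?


C1V1 = C2V2
5 × 98 = 4 × V2
V2 = 490/4 = 122.5 mL

122.5 mL


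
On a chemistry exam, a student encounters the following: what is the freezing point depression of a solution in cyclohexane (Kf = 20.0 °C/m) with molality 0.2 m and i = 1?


ΔTf = Kf × m × i
= 20.0 × 0.2 × 1
= 4.0 °C

4.0 °C


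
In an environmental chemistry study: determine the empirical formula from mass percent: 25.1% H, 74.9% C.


Assume 100 g sample. Moles of each element:
  H: 25.1/1.008 = 24.901 mol
  C: 74.9/12.01 = 6.236 mol
Divide by smallest (6.236):
  H: 24.901/6.236 = 3.99
  C: 6.236/6.236 = 1.0
Empirical formula: CH4

CH4


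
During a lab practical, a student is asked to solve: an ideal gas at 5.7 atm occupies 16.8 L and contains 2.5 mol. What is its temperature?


PV = nRT  (R = 0.08206 L·atm/(mol·K))
T = PV/(nR) = 5.7×16.8/(2.5×0.08206)
= 95.76/0.205150
= 466.78 K

466.78 K


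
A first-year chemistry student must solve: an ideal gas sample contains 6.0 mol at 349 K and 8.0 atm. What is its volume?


PV = nRT  (R = 0.08206 L·atm/(mol·K))
V = nRT/P = 6.0×0.08206×349/8.0
= 21.479 L

21.479 L


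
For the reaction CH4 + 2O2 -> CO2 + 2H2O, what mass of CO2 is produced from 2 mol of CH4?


Mole ratio CO2:CH4 = 1:1
n(CO2) = 2 × 1/1 = 2.000 mol
mass = 2.000 × 44.01 = 88.02 g

88.02 g


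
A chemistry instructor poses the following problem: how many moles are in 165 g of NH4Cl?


M(NH4Cl) = 53.49 g/mol
n = mass/M = 165/53.49 = 3.0847 mol

3.0847 mol


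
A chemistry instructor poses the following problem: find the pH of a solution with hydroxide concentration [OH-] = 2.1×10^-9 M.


pOH = -log10([OH-]) = -log10(2.1×10^-9)
= 9 - log10(2.1) = 8.68
pH = 14 - pOH = 14 - 8.68 = 5.32

5.32


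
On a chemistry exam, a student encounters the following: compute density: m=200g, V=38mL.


ρ = mass/volume
= 200/38
= 5.263 g/mL

5.263 g/mL


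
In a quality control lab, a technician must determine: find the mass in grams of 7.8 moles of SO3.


M(SO3) = 80.07 g/mol
mass = n × M = 7.8 × 80.07 = 624.55 g

624.55 g


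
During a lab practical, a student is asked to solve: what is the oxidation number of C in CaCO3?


(+2) + x + 3(-2) = 0, so x = +4
Oxidation number: +4

+4


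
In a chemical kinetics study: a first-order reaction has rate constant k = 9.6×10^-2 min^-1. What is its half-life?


t½ = ln2/k = 0.693147/(9.6×10^-2 min^-1)
= 7.220 min

7.220 min


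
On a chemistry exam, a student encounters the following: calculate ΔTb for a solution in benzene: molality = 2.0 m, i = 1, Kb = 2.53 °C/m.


ΔTb = Kb × m × i
= 2.53 × 2.0 × 1
= 5.06 °C

5.06 °C


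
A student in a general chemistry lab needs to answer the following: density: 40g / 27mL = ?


ρ = mass/volume
= 40/27
= 1.481 g/mL

1.481 g/mL


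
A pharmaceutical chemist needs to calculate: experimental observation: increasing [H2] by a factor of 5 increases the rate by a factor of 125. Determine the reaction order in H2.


rate ∝ [H2]^n
5^n = 125 → n = 3
Order in H2: 3

3


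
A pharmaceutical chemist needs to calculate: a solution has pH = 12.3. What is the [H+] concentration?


[H+] = 10^(-pH) = 10^(-12.3)
= 5.01×10^-13 M

5.01×10^-13 M


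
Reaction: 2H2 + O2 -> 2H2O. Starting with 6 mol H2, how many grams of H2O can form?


Mole ratio H2O:H2 = 2:2
n(H2O) = 6 × 2/2 = 6.000 mol
mass = 6.000 × 18.02 = 108.12 g

108.12 g


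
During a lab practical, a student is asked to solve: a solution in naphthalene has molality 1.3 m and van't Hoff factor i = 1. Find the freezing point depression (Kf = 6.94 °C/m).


ΔTf = Kf × m × i
= 6.94 × 1.3 × 1
= 9.022 °C

9.022 °C


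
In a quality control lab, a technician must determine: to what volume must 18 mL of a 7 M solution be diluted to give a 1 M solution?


C1V1 = C2V2
7 × 18 = 1 × V2
V2 = 126/1 = 126.0 mL

126.0 mL


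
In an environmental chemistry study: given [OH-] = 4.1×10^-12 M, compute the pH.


pOH = -log10([OH-]) = -log10(4.1×10^-12)
= 12 - log10(4.1) = 11.39
pH = 14 - pOH = 14 - 11.39 = 2.61

2.61
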